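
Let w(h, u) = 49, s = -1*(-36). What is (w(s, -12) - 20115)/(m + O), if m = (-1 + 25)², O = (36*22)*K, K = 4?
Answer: -10033/1872 ≈ -5.3595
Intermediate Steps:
s = 36
O = 3168 (O = (36*22)*4 = 792*4 = 3168)
m = 576 (m = 24² = 576)
(w(s, -12) - 20115)/(m + O) = (49 - 20115)/(576 + 3168) = -20066/3744 = -20066*1/3744 = -10033/1872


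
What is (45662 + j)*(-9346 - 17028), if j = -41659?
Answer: -105575122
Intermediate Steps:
(45662 + j)*(-9346 - 17028) = (45662 - 41659)*(-9346 - 17028) = 4003*(-26374) = -105575122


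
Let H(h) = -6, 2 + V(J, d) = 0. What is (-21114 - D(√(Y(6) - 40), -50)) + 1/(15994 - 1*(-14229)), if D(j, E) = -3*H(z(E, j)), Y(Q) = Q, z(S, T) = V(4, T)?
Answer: -638672435/30223 ≈ -21132.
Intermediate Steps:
V(J, d) = -2 (V(J, d) = -2 + 0 = -2)
z(S, T) = -2
D(j, E) = 18 (D(j, E) = -3*(-6) = 18)
(-21114 - D(√(Y(6) - 40), -50)) + 1/(15994 - 1*(-14229)) = (-21114 - 1*18) + 1/(15994 - 1*(-14229)) = (-21114 - 18) + 1/(15994 + 14229) = -21132 + 1/30223 = -638672435/30223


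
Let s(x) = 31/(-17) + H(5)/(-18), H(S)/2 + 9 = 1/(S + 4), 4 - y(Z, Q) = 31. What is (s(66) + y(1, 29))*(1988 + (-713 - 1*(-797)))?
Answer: -79419760/1377 ≈ -57676.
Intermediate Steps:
y(Z, Q) = -27 (y(Z, Q) = 4 - 1*31 = 4 - 31 = -27)
H(S) = -18 + 2/(4 + S) (H(S) = -18 + 2/(S + 4) = -18 + 2/(4 + S))
s(x) = -1151/1377 (s(x) = 31/(-17) + (2*(-35 - 9*5)/(4 + 5))/(-18) = 31*(-1/17) + (2*(-35 - 45)/9)*(-1/18) = -31/17 + (2*(⅑)*(-80))*(-1/18) = -31/17 - 160/9*(-1/18) = -31/17 + 80/81 = -1151/1377)
(s(66) + y(1, 29))*(1988 + (-713 - 1*(-797))) = (-1151/1377 - 27)*(1988 + (-713 - 1*(-797))) = -38330*(1988 + (-713 + 797))/1377 = -38330*(1988 + 84)/1377 = -38330/1377*2072 = -79419760/1377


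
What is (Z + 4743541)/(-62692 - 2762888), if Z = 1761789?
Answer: -650533/282558 ≈ -2.3023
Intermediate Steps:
(Z + 4743541)/(-62692 - 2762888) = (1761789 + 4743541)/(-62692 - 2762888) = 6505330/(-2825580) = 6505330*(-1/2825580) = -650533/282558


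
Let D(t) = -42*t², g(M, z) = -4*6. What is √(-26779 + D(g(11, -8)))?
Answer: I*√50971 ≈ 225.77*I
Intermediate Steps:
g(M, z) = -24
√(-26779 + D(g(11, -8))) = √(-26779 - 42*(-24)²) = √(-26779 - 42*576) = √(-26779 - 24192) = √(-50971) = I*√50971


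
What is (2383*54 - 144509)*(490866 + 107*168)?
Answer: -8053442334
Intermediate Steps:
(2383*54 - 144509)*(490866 + 107*168) = (128682 - 144509)*(490866 + 17976) = -15827*508842 = -8053442334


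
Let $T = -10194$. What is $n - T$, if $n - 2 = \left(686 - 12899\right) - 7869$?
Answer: $-9886$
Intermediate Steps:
$n = -20080$ ($n = 2 + \left(\left(686 - 12899\right) - 7869\right) = 2 - 20082 = -20080$)
$n - T = -20080 - -10194 = -20080 + 10194 = -9886$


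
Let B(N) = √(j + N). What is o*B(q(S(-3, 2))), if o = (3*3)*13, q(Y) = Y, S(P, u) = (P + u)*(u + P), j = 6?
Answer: 117*√7 ≈ 309.55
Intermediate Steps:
S(P, u) = (P + u)² (S(P, u) = (P + u)*(P + u) = (P + u)²)
B(N) = √(6 + N)
o = 117 (o = 9*13 = 117)
o*B(q(S(-3, 2))) = 117*√(6 + (-3 + 2)²) = 117*√(6 + (-1)²) = 117*√(6 + 1) = 117*√7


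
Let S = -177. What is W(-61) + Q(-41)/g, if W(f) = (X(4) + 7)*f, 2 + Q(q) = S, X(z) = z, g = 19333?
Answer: -12972622/19333 ≈ -671.01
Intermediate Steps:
Q(q) = -179 (Q(q) = -2 - 177 = -179)
W(f) = 11*f (W(f) = (4 + 7)*f = 11*f)
W(-61) + Q(-41)/g = 11*(-61) - 179/19333 = -671 - 179*1/19333 = -671 - 179/19333 = -12972622/19333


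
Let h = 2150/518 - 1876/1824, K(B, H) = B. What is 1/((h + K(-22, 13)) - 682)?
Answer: -118104/82776487 ≈ -0.0014268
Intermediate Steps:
h = 368729/118104 (h = 2150*(1/518) - 1876*1/1824 = 1075/259 - 469/456 = 368729/118104 ≈ 3.1221)
1/((h + K(-22, 13)) - 682) = 1/((368729/118104 - 22) - 682) = 1/(-2229559/118104 - 682) = 1/(-82776487/118104) = -118104/82776487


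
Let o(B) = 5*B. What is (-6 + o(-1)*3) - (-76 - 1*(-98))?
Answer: -43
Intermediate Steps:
(-6 + o(-1)*3) - (-76 - 1*(-98)) = (-6 + (5*(-1))*3) - (-76 - 1*(-98)) = (-6 - 5*3) - (-76 + 98) = (-6 - 15) - 1*22 = -21 - 22 = -43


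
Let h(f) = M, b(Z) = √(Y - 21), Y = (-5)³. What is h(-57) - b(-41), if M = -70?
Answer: -70 - I*√146 ≈ -70.0 - 12.083*I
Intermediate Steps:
Y = -125
b(Z) = I*√146 (b(Z) = √(-125 - 21) = √(-146) = I*√146)
h(f) = -70
h(-57) - b(-41) = -70 - I*√146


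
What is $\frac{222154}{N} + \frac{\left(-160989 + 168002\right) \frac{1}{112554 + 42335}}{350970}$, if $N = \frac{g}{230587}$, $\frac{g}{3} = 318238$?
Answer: $\frac{154705952085225526479}{2883310128719090} \approx 53656.0$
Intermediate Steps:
$g = 954714$ ($g = 3 \cdot 318238 = 954714$)
$N = \frac{954714}{230587} \approx 4.1404$
$\frac{222154}{N} + \frac{\left(-160989 + 168002\right) \frac{1}{112554 + 42335}}{350970} = \frac{222154}{\frac{954714}{230587}} + \frac{\left(-160989 + 168002\right) \frac{1}{112554 + 42335}}{350970} = 222154 \cdot \frac{230587}{954714} + \frac{7013}{154889} \cdot \frac{1}{350970} = \frac{25612912199}{477357} + 7013 \cdot \frac{1}{154889} \cdot \frac{1}{350970} = \frac{25612912199}{477357} + \frac{7013}{154889} \cdot \frac{1}{350970} = \frac{25612912199}{477357} + \frac{7013}{54361392330} = \frac{154705952085225526479}{2883310128719090}$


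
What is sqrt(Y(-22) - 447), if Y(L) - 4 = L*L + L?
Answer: sqrt(19) ≈ 4.3589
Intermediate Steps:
Y(L) = 4 + L + L**2 (Y(L) = 4 + (L*L + L) = 4 + (L**2 + L) = 4 + (L + L**2) = 4 + L + L**2)
sqrt(Y(-22) - 447) = sqrt((4 - 22 + (-22)**2) - 447) = sqrt((4 - 22 + 484) - 447) = sqrt(466 - 447) = sqrt(19)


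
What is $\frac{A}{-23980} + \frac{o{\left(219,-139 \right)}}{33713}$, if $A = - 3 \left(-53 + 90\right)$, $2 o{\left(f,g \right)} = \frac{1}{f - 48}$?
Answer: $\frac{639918443}{138242853540} \approx 0.0046289$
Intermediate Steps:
$o{\left(f,g \right)} = \frac{1}{2 \left(-48 + f\right)}$ ($o{\left(f,g \right)} = \frac{1}{2 \left(f - 48\right)} = \frac{1}{2 \left(-48 + f\right)}$)
$A = -111$ ($A = \left(-3\right) 37 = -111$)
$\frac{A}{-23980} + \frac{o{\left(219,-139 \right)}}{33713} = - \frac{111}{-23980} + \frac{\frac{1}{2} \frac{1}{-48 + 219}}{33713} = \left(-111\right) \left(- \frac{1}{23980}\right) + \frac{1}{2 \cdot 171} \cdot \frac{1}{33713} = \frac{111}{23980} + \frac{1}{2} \cdot \frac{1}{171} \cdot \frac{1}{33713} = \frac{111}{23980} + \frac{1}{342} \cdot \frac{1}{33713} = \frac{111}{23980} + \frac{1}{11529846} = \frac{639918443}{138242853540}$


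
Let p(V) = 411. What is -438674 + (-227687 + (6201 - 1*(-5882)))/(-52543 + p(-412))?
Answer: -5717184341/13033 ≈ -4.3867e+5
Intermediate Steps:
-438674 + (-227687 + (6201 - 1*(-5882)))/(-52543 + p(-412)) = -438674 + (-227687 + (6201 - 1*(-5882)))/(-52543 + 411) = -438674 + (-227687 + (6201 + 5882))/(-52132) = -438674 + (-227687 + 12083)*(-1/52132) = -438674 - 215604*(-1/52132) = -438674 + 53901/13033 = -5717184341/13033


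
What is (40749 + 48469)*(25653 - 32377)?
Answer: -599901832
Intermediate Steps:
(40749 + 48469)*(25653 - 32377) = 89218*(-6724) = -599901832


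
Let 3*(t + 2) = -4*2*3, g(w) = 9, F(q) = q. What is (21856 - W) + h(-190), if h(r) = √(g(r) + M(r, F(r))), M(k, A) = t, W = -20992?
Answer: 42848 + I ≈ 42848.0 + 1.0*I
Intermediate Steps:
t = -10 (t = -2 + (-4*2*3)/3 = -2 + (-8*3)/3 = -2 + (⅓)*(-24) = -2 - 8 = -10)
M(k, A) = -10
h(r) = I (h(r) = √(9 - 10) = √(-1) = I)
(21856 - W) + h(-190) = (21856 - 1*(-20992)) + I = (21856 + 20992) + I = 42848 + I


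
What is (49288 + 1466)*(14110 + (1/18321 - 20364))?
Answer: -1938456539294/6107 ≈ -3.1742e+8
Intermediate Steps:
(49288 + 1466)*(14110 + (1/18321 - 20364)) = 50754*(14110 + (1/18321 - 20364)) = 50754*(14110 - 373088843/18321) = 50754*(-114579533/18321) = -1938456539294/6107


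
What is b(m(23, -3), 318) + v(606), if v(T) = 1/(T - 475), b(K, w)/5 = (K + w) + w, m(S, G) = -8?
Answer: 411341/131 ≈ 3140.0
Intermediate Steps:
b(K, w) = 5*K + 10*w (b(K, w) = 5*((K + w) + w) = 5*(K + 2*w) = 5*K + 10*w)
v(T) = 1/(-475 + T)
b(m(23, -3), 318) + v(606) = (5*(-8) + 10*318) + 1/(-475 + 606) = (-40 + 3180) + 1/131 = 3140 + 1/131 = 411341/131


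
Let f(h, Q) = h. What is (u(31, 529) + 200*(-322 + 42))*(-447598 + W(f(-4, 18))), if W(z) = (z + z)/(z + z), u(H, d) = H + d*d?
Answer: -100204435584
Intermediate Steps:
u(H, d) = H + d²
W(z) = 1 (W(z) = (2*z)/((2*z)) = (2*z)*(1/(2*z)) = 1)
(u(31, 529) + 200*(-322 + 42))*(-447598 + W(f(-4, 18))) = ((31 + 529²) + 200*(-322 + 42))*(-447598 + 1) = ((31 + 279841) + 200*(-280))*(-447597) = (279872 - 56000)*(-447597) = 223872*(-447597) = -100204435584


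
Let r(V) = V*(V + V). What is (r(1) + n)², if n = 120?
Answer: 14884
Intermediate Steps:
r(V) = 2*V² (r(V) = V*(2*V) = 2*V²)
(r(1) + n)² = (2*1² + 120)² = (2*1 + 120)² = (2 + 120)² = 122² = 14884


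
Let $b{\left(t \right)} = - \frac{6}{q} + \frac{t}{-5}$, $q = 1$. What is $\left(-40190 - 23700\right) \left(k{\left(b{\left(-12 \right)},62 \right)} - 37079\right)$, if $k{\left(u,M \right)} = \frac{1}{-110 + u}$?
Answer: $\frac{672789715765}{284} \approx 2.369 \cdot 10^{9}$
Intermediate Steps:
$b{\left(t \right)} = -6 - \frac{t}{5}$ ($b{\left(t \right)} = - \frac{6}{1} + \frac{t}{-5} = \left(-6\right) 1 + t \left(- \frac{1}{5}\right) = -6 - \frac{t}{5}$)
$\left(-40190 - 23700\right) \left(k{\left(b{\left(-12 \right)},62 \right)} - 37079\right) = \left(-40190 - 23700\right) \left(\frac{1}{-110 - \frac{18}{5}} - 37079\right) = - 63890 \left(\frac{1}{-110 + \left(-6 + \frac{12}{5}\right)} - 37079\right) = - 63890 \left(\frac{1}{-110 - \frac{18}{5}} - 37079\right) = - 63890 \left(\frac{1}{- \frac{568}{5}} - 37079\right) = - 63890 \left(- \frac{5}{568} - 37079\right) = \left(-63890\right) \left(- \frac{21060877}{568}\right) = \frac{672789715765}{284}$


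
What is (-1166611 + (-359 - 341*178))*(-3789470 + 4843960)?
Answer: -1294563629320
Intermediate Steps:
(-1166611 + (-359 - 341*178))*(-3789470 + 4843960) = (-1166611 + (-359 - 60698))*1054490 = (-1166611 - 61057)*1054490 = -1227668*1054490 = -1294563629320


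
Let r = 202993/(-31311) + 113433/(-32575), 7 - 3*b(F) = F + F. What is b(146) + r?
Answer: -15294285859/145707975 ≈ -104.97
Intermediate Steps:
b(F) = 7/3 - 2*F/3 (b(F) = 7/3 - (F + F)/3 = 7/3 - 2*F/3)
r = -1452028234/145707975 (r = 202993*(-1/31311) + 113433*(-1/32575) = -28999/4473 - 113433/32575 = -1452028234/145707975 ≈ -9.9653)
b(146) + r = (7/3 - ⅔*146) - 1452028234/145707975 = (7/3 - 292/3) - 1452028234/145707975 = -95 - 1452028234/145707975 = -15294285859/145707975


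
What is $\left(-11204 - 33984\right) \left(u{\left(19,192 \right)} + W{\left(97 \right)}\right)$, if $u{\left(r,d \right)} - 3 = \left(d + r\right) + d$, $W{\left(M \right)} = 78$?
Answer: $-21870992$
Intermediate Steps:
$u{\left(r,d \right)} = 3 + r + 2 d$ ($u{\left(r,d \right)} = 3 + \left(\left(d + r\right) + d\right) = 3 + \left(r + 2 d\right) = 3 + r + 2 d$)
$\left(-11204 - 33984\right) \left(u{\left(19,192 \right)} + W{\left(97 \right)}\right) = \left(-11204 - 33984\right) \left(\left(3 + 19 + 2 \cdot 192\right) + 78\right) = - 45188 \left(\left(3 + 19 + 384\right) + 78\right) = - 45188 \left(406 + 78\right) = \left(-45188\right) 484 = -21870992$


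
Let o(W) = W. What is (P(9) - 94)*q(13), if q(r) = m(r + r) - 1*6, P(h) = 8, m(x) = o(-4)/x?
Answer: 6880/13 ≈ 529.23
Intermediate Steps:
m(x) = -4/x
q(r) = -6 - 2/r (q(r) = -4/(r + r) - 1*6 = -4*1/(2*r) - 6 = -2/r - 6 = -6 - 2/r)
(P(9) - 94)*q(13) = (8 - 94)*(-6 - 2/13) = -86*(-6 - 2*1/13) = -86*(-6 - 2/13) = -86*(-80/13) = 6880/13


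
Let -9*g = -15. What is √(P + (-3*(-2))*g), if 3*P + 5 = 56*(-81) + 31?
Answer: 8*I*√210/3 ≈ 38.644*I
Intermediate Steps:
g = 5/3 (g = -⅑*(-15) = 5/3 ≈ 1.6667)
P = -4510/3 (P = -5/3 + (56*(-81) + 31)/3 = -5/3 + (-4536 + 31)/3 = -5/3 + (⅓)*(-4505) = -5/3 - 4505/3 = -4510/3 ≈ -1503.3)
√(P + (-3*(-2))*g) = √(-4510/3 - 3*(-2)*(5/3)) = √(-4510/3 + 6*(5/3)) = √(-4510/3 + 10) = √(-4480/3) = 8*I*√210/3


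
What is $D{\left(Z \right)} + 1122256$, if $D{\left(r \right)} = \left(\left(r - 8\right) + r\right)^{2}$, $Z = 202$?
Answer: $1279072$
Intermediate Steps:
$D{\left(r \right)} = \left(-8 + 2 r\right)^{2}$ ($D{\left(r \right)} = \left(\left(-8 + r\right) + r\right)^{2} = \left(-8 + 2 r\right)^{2}$)
$D{\left(Z \right)} + 1122256 = 4 \left(-4 + 202\right)^{2} + 1122256 = 4 \cdot 198^{2} + 1122256 = 4 \cdot 39204 + 1122256 = 156816 + 1122256 = 1279072$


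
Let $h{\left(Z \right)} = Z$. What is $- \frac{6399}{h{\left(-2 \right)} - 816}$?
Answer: $\frac{6399}{818} \approx 7.8227$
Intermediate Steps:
$- \frac{6399}{h{\left(-2 \right)} - 816} = - \frac{6399}{-2 - 816} = - \frac{6399}{-818} = \left(-6399\right) \left(- \frac{1}{818}\right) = \frac{6399}{818}$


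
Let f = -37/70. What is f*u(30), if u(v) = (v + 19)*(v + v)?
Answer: -1554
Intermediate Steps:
u(v) = 2*v*(19 + v) (u(v) = (19 + v)*(2*v) = 2*v*(19 + v))
f = -37/70 (f = -37*1/70 = -37/70 ≈ -0.52857)
f*u(30) = -37*30*(19 + 30)/35 = -37*30*49/35 = -37/70*2940 = -1554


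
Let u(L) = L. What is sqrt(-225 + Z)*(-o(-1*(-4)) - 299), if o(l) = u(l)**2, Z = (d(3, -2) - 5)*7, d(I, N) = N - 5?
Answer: -315*I*sqrt(309) ≈ -5537.2*I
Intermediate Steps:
d(I, N) = -5 + N
Z = -84 (Z = ((-5 - 2) - 5)*7 = (-7 - 5)*7 = -12*7 = -84)
o(l) = l**2
sqrt(-225 + Z)*(-o(-1*(-4)) - 299) = sqrt(-225 - 84)*(-(-1*(-4))**2 - 299) = sqrt(-309)*(-1*4**2 - 299) = (I*sqrt(309))*(-1*16 - 299) = (I*sqrt(309))*(-16 - 299) = (I*sqrt(309))*(-315) = -315*I*sqrt(309)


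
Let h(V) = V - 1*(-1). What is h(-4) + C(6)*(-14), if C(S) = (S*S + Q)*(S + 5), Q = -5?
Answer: -4777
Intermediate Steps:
h(V) = 1 + V (h(V) = V + 1 = 1 + V)
C(S) = (-5 + S²)*(5 + S) (C(S) = (S*S - 5)*(S + 5) = (S² - 5)*(5 + S) = (-5 + S²)*(5 + S))
h(-4) + C(6)*(-14) = (1 - 4) + (-25 + 6³ - 5*6 + 5*6²)*(-14) = -3 + (-25 + 216 - 30 + 5*36)*(-14) = -3 + (-25 + 216 - 30 + 180)*(-14) = -3 + 341*(-14) = -3 - 4774 = -4777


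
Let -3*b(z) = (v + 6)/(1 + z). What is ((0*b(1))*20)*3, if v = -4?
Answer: 0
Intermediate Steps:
b(z) = -2/(3*(1 + z)) (b(z) = -(-4 + 6)/(3*(1 + z)) = -2/(3*(1 + z)))
((0*b(1))*20)*3 = ((0*(-2/(3 + 3*1)))*20)*3 = ((0*(-2/(3 + 3)))*20)*3 = ((0*(-2/6))*20)*3 = ((0*(-2*⅙))*20)*3 = ((0*(-⅓))*20)*3 = (0*20)*3 = 0*3 = 0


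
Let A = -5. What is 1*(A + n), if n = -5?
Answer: -10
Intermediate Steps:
1*(A + n) = 1*(-5 - 5) = 1*(-10) = -10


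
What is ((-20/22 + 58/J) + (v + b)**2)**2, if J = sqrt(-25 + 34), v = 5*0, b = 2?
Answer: 547600/1089 ≈ 502.85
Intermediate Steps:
v = 0
J = 3 (J = sqrt(9) = 3)
((-20/22 + 58/J) + (v + b)**2)**2 = ((-20/22 + 58/3) + (0 + 2)**2)**2 = ((-20*1/22 + 58*(1/3)) + 2**2)**2 = ((-10/11 + 58/3) + 4)**2 = (608/33 + 4)**2 = (740/33)**2 = 547600/1089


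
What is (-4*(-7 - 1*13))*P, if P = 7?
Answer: 560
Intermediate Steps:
(-4*(-7 - 1*13))*P = -4*(-7 - 1*13)*7 = -4*(-7 - 13)*7 = -4*(-20)*7 = 80*7 = 560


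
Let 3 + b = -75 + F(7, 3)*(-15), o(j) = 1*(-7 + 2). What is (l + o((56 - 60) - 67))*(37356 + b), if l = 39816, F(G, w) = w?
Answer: 1482282963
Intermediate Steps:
o(j) = -5 (o(j) = 1*(-5) = -5)
b = -123 (b = -3 + (-75 + 3*(-15)) = -3 + (-75 - 45) = -3 - 120 = -123)
(l + o((56 - 60) - 67))*(37356 + b) = (39816 - 5)*(37356 - 123) = 39811*37233 = 1482282963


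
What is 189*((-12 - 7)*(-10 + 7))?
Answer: 10773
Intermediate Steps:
189*((-12 - 7)*(-10 + 7)) = 189*(-19*(-3)) = 189*57 = 10773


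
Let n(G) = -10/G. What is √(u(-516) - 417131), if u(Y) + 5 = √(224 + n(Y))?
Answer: √(-27766240704 + 258*√14911626)/258 ≈ 645.85*I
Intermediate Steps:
u(Y) = -5 + √(224 - 10/Y)
√(u(-516) - 417131) = √((-5 + √(224 - 10/(-516))) - 417131) = √((-5 + √(224 - 10*(-1/516))) - 417131) = √((-5 + √(224 + 5/258)) - 417131) = √((-5 + √(57797/258)) - 417131) = √((-5 + √14911626/258) - 417131) = √(-417136 + √14911626/258)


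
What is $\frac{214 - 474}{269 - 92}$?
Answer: $- \frac{260}{177} \approx -1.4689$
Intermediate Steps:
$\frac{214 - 474}{269 - 92} = - \frac{260}{177}$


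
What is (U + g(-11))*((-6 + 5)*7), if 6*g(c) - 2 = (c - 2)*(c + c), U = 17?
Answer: -455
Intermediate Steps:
g(c) = ⅓ + c*(-2 + c)/3 (g(c) = ⅓ + ((c - 2)*(c + c))/6 = ⅓ + ((-2 + c)*(2*c))/6 = ⅓ + (2*c*(-2 + c))/6 = ⅓ + c*(-2 + c)/3)
(U + g(-11))*((-6 + 5)*7) = (17 + (⅓ - ⅔*(-11) + (⅓)*(-11)²))*((-6 + 5)*7) = (17 + (⅓ + 22/3 + (⅓)*121))*(-1*7) = (17 + (⅓ + 22/3 + 121/3))*(-7) = (17 + 48)*(-7) = 65*(-7) = -455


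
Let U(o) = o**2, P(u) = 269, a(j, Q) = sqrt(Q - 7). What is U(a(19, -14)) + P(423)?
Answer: 248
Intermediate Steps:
a(j, Q) = sqrt(-7 + Q)
U(a(19, -14)) + P(423) = (sqrt(-7 - 14))**2 + 269 = (sqrt(-21))**2 + 269 = (I*sqrt(21))**2 + 269 = -21 + 269 = 248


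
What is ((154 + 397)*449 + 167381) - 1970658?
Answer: -1555878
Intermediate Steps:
((154 + 397)*449 + 167381) - 1970658 = (551*449 + 167381) - 1970658 = (247399 + 167381) - 1970658 = 414780 - 1970658 = -1555878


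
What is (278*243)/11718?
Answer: 1251/217 ≈ 5.7650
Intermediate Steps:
(278*243)/11718 = 67554*(1/11718) = 1251/217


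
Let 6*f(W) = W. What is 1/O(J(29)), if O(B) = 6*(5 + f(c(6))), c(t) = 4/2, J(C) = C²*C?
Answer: 1/32 ≈ 0.031250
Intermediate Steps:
J(C) = C³
c(t) = 2 (c(t) = 4*(½) = 2)
f(W) = W/6
O(B) = 32 (O(B) = 6*(5 + (⅙)*2) = 6*(5 + ⅓) = 6*(16/3) = 32)
1/O(J(29)) = 1/32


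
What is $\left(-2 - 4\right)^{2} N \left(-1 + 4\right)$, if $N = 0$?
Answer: $0$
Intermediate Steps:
$\left(-2 - 4\right)^{2} N \left(-1 + 4\right) = \left(-2 - 4\right)^{2} \cdot 0 \left(-1 + 4\right) = \left(-6\right)^{2} \cdot 0 \cdot 3 = 36 \cdot 0 = 0$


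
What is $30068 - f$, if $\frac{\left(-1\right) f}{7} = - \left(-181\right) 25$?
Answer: $61743$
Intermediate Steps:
$f = -31675$ ($f = - 7 \left(- \left(-181\right) 25\right) = - 7 \left(\left(-1\right) \left(-4525\right)\right) = \left(-7\right) 4525 = -31675$)
$30068 - f = 30068 - -31675 = 30068 + 31675 = 61743$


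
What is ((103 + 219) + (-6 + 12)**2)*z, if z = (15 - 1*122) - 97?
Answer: -73032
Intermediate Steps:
z = -204 (z = (15 - 122) - 97 = -107 - 97 = -204)
((103 + 219) + (-6 + 12)**2)*z = ((103 + 219) + (-6 + 12)**2)*(-204) = (322 + 6**2)*(-204) = (322 + 36)*(-204) = 358*(-204) = -73032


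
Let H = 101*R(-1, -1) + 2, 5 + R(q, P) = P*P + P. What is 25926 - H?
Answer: 26429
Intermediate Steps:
R(q, P) = -5 + P + P² (R(q, P) = -5 + (P*P + P) = -5 + (P² + P) = -5 + (P + P²) = -5 + P + P²)
H = -503 (H = 101*(-5 - 1 + (-1)²) + 2 = 101*(-5 - 1 + 1) + 2 = 101*(-5) + 2 = -505 + 2 = -503)
25926 - H = 25926 - 1*(-503) = 25926 + 503 = 26429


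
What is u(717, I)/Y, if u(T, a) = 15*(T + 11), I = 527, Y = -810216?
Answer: -455/33759 ≈ -0.013478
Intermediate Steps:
u(T, a) = 165 + 15*T (u(T, a) = 15*(11 + T) = 165 + 15*T)
u(717, I)/Y = (165 + 15*717)/(-810216) = (165 + 10755)*(-1/810216) = 10920*(-1/810216) = -455/33759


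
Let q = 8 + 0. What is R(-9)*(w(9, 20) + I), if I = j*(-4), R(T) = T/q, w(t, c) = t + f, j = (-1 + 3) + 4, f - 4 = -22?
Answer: 297/8 ≈ 37.125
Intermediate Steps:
f = -18 (f = 4 - 22 = -18)
j = 6 (j = 2 + 4 = 6)
q = 8
w(t, c) = -18 + t (w(t, c) = t - 18 = -18 + t)
R(T) = T/8
I = -24 (I = 6*(-4) = -24)
R(-9)*(w(9, 20) + I) = ((⅛)*(-9))*((-18 + 9) - 24) = -9*(-9 - 24)/8 = -9/8*(-33) = 297/8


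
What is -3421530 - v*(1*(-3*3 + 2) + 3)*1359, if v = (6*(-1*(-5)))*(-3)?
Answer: -3910770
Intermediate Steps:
v = -90 (v = (6*5)*(-3) = 30*(-3) = -90)
-3421530 - v*(1*(-3*3 + 2) + 3)*1359 = -3421530 - (-90*(1*(-3*3 + 2) + 3))*1359 = -3421530 - (-90*(1*(-9 + 2) + 3))*1359 = -3421530 - (-90*(1*(-7) + 3))*1359 = -3421530 - (-90*(-7 + 3))*1359 = -3421530 - (-90*(-4))*1359 = -3421530 - 360*1359 = -3421530 - 1*489240 = -3421530 - 489240 = -3910770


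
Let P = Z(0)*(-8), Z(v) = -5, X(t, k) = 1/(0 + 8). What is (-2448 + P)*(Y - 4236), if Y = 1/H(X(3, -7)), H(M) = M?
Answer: 10181024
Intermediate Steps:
X(t, k) = ⅛ (X(t, k) = 1/8 = ⅛)
Y = 8 (Y = 1/(⅛) = 8)
P = 40 (P = -5*(-8) = 40)
(-2448 + P)*(Y - 4236) = (-2448 + 40)*(8 - 4236) = -2408*(-4228) = 10181024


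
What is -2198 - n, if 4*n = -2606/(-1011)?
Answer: -4445659/2022 ≈ -2198.6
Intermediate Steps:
n = 1303/2022 (n = (-2606/(-1011))/4 = (-2606*(-1/1011))/4 = (¼)*(2606/1011) = 1303/2022 ≈ 0.64441)
-2198 - n = -2198 - 1*1303/2022 = -2198 - 1303/2022 = -4445659/2022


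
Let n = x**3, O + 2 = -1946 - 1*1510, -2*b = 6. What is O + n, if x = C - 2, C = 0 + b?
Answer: -3583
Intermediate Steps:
b = -3 (b = -1/2*6 = -3)
C = -3 (C = 0 - 3 = -3)
O = -3458 (O = -2 + (-1946 - 1*1510) = -2 + (-1946 - 1510) = -2 - 3456 = -3458)
x = -5 (x = -3 - 2 = -5)
n = -125 (n = (-5)**3 = -125)
O + n = -3458 - 125 = -3583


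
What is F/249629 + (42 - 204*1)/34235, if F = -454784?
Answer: -15609970138/8546048815 ≈ -1.8266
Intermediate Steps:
F/249629 + (42 - 204*1)/34235 = -454784/249629 + (42 - 204*1)/34235 = -454784*1/249629 + (42 - 204)*(1/34235) = -454784/249629 - 162*1/34235 = -454784/249629 - 162/34235 = -15609970138/8546048815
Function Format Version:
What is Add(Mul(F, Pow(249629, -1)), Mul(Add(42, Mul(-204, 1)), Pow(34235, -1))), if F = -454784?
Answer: Rational(-15609970138, 8546048815) ≈ -1.8266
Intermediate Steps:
Add(Mul(F, Pow(249629, -1)), Mul(Add(42, Mul(-204, 1)), Pow(34235, -1))) = Add(Mul(-454784, Pow(249629, -1)), Mul(Add(42, Mul(-204, 1)), Pow(34235, -1))) = Add(Mul(-454784, Rational(1, 249629)), Mul(Add(42, -204), Rational(1, 34235))) = Add(Rational(-454784, 249629), Mul(-162, Rational(1, 34235))) = Add(Rational(-454784, 249629), Rational(-162, 34235)) = Rational(-15609970138, 8546048815)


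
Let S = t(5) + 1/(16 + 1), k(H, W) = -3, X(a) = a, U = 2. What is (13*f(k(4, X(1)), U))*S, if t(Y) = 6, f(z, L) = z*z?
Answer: 12051/17 ≈ 708.88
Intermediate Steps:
f(z, L) = z**2
S = 103/17 (S = 6 + 1/(16 + 1) = 6 + 1/17 = 103/17 ≈ 6.0588)
(13*f(k(4, X(1)), U))*S = (13*(-3)**2)*(103/17) = (13*9)*(103/17) = 117*(103/17) = 12051/17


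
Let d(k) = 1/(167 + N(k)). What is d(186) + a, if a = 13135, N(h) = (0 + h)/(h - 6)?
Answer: 66213565/5041 ≈ 13135.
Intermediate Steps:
N(h) = h/(-6 + h)
d(k) = 1/(167 + k/(-6 + k))
d(186) + a = (-6 + 186)/(6*(-167 + 28*186)) + 13135 = (⅙)*180/(-167 + 5208) + 13135 = (⅙)*180/5041 + 13135 = (⅙)*(1/5041)*180 + 13135 = 30/5041 + 13135 = 66213565/5041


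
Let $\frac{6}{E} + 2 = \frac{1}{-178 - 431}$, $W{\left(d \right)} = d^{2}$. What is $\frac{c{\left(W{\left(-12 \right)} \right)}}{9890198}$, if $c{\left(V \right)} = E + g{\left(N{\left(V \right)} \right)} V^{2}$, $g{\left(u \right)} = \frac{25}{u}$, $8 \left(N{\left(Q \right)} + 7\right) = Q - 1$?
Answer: $\frac{842519817}{174814194749} \approx 0.0048195$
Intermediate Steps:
$N{\left(Q \right)} = - \frac{57}{8} + \frac{Q}{8}$ ($N{\left(Q \right)} = -7 + \frac{Q - 1}{8} = -7 + \frac{-1 + Q}{8} = -7 + \left(- \frac{1}{8} + \frac{Q}{8}\right) = - \frac{57}{8} + \frac{Q}{8}$)
$E = - \frac{3654}{1219}$ ($E = \frac{6}{-2 + \frac{1}{-178 - 431}} = \frac{6}{-2 + \frac{1}{-609}} = \frac{6}{-2 - \frac{1}{609}} = \frac{6}{- \frac{1219}{609}} = 6 \left(- \frac{609}{1219}\right) = - \frac{3654}{1219} \approx -2.9975$)
$c{\left(V \right)} = - \frac{3654}{1219} + \frac{25 V^{2}}{- \frac{57}{8} + \frac{V}{8}}$ ($c{\left(V \right)} = - \frac{3654}{1219} + \frac{25}{- \frac{57}{8} + \frac{V}{8}} V^{2} = - \frac{3654}{1219} + \frac{25 V^{2}}{- \frac{57}{8} + \frac{V}{8}}$)
$\frac{c{\left(W{\left(-12 \right)} \right)}}{9890198} = \frac{\frac{2}{1219} \frac{1}{-57 + \left(-12\right)^{2}} \left(104139 - 1827 \left(-12\right)^{2} + 121900 \left(\left(-12\right)^{2}\right)^{2}\right)}{9890198} = \frac{2 \left(104139 - 263088 + 121900 \cdot 144^{2}\right)}{1219 \left(-57 + 144\right)} \frac{1}{9890198} = \frac{2 \left(104139 - 263088 + 121900 \cdot 20736\right)}{1219 \cdot 87} \cdot \frac{1}{9890198} = \frac{2}{1219} \cdot \frac{1}{87} \left(104139 - 263088 + 2527718400\right) \frac{1}{9890198} = \frac{2}{1219} \cdot \frac{1}{87} \cdot 2527559451 \cdot \frac{1}{9890198} = \frac{1685039634}{35351} \cdot \frac{1}{9890198} = \frac{842519817}{174814194749}$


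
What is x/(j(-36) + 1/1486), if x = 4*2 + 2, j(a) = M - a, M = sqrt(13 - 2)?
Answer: 794965420/2837638853 - 22081960*sqrt(11)/2837638853 ≈ 0.25434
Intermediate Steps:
M = sqrt(11) ≈ 3.3166
j(a) = sqrt(11) - a
x = 10 (x = 8 + 2 = 10)
x/(j(-36) + 1/1486) = 10/((sqrt(11) - 1*(-36)) + 1/1486) = 10/((sqrt(11) + 36) + 1/1486) = 10/((36 + sqrt(11)) + 1/1486) = 10/(53497/1486 + sqrt(11))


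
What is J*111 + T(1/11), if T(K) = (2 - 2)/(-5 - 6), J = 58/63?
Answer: 2146/21 ≈ 102.19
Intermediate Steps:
J = 58/63 (J = 58*(1/63) = 58/63 ≈ 0.92064)
T(K) = 0 (T(K) = 0/(-11) = 0*(-1/11) = 0)
J*111 + T(1/11) = (58/63)*111 + 0 = 2146/21 + 0 = 2146/21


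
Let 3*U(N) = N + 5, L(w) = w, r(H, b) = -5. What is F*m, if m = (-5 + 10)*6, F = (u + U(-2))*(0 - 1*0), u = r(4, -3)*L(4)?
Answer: 0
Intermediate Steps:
U(N) = 5/3 + N/3 (U(N) = (N + 5)/3 = (5 + N)/3 = 5/3 + N/3)
u = -20 (u = -5*4 = -20)
F = 0 (F = (-20 + (5/3 + (⅓)*(-2)))*(0 - 1*0) = (-20 + (5/3 - ⅔))*(0 + 0) = (-20 + 1)*0 = -19*0 = 0)
m = 30 (m = 5*6 = 30)
F*m = 0*30 = 0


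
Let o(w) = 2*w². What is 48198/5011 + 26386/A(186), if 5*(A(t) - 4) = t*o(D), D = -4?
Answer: 474469843/14962846 ≈ 31.710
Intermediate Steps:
A(t) = 4 + 32*t/5 (A(t) = 4 + (t*(2*(-4)²))/5 = 4 + (t*(2*16))/5 = 4 + (t*32)/5 = 4 + (32*t)/5 = 4 + 32*t/5)
48198/5011 + 26386/A(186) = 48198/5011 + 26386/(4 + (32/5)*186) = 48198*(1/5011) + 26386/(4 + 5952/5) = 48198/5011 + 26386/(5972/5) = 48198/5011 + 26386*(5/5972) = 48198/5011 + 65965/2986 = 474469843/14962846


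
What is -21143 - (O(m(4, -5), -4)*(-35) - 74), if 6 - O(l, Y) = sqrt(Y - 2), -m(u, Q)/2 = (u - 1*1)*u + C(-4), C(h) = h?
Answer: -20859 - 35*I*sqrt(6) ≈ -20859.0 - 85.732*I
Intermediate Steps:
m(u, Q) = 8 - 2*u*(-1 + u) (m(u, Q) = -2*((u - 1*1)*u - 4) = -2*((u - 1)*u - 4) = -2*((-1 + u)*u - 4) = -2*(u*(-1 + u) - 4) = -2*(-4 + u*(-1 + u)) = 8 - 2*u*(-1 + u))
O(l, Y) = 6 - sqrt(-2 + Y) (O(l, Y) = 6 - sqrt(Y - 2) = 6 - sqrt(-2 + Y))
-21143 - (O(m(4, -5), -4)*(-35) - 74) = -21143 - ((6 - sqrt(-2 - 4))*(-35) - 74) = -21143 - ((6 - sqrt(-6))*(-35) - 74) = -21143 - ((6 - I*sqrt(6))*(-35) - 74) = -21143 - ((-210 + 35*I*sqrt(6)) - 74) = -21143 - (-284 + 35*I*sqrt(6)) = -21143 + (284 - 35*I*sqrt(6)) = -20859 - 35*I*sqrt(6)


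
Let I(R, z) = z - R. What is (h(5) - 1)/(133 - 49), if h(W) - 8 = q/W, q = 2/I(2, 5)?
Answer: 107/1260 ≈ 0.084921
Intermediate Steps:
q = 2/3 (q = 2/(5 - 1*2) = 2/(5 - 2) = 2/3 ≈ 0.66667)
h(W) = 8 + 2/(3*W)
(h(5) - 1)/(133 - 49) = ((8 + (2/3)/5) - 1)/(133 - 49) = ((8 + (2/3)*(1/5)) - 1)/84 = ((8 + 2/15) - 1)/84 = (122/15 - 1)/84 = (1/84)*(107/15) = 107/1260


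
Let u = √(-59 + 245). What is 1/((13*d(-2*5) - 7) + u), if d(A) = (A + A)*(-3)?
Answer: 773/597343 - √186/597343 ≈ 0.0012712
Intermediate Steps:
d(A) = -6*A (d(A) = (2*A)*(-3) = -6*A)
u = √186 ≈ 13.638
1/((13*d(-2*5) - 7) + u) = 1/((13*(-(-12)*5) - 7) + √186) = 1/((13*(-6*(-10)) - 7) + √186) = 1/((13*60 - 7) + √186) = 1/((780 - 7) + √186) = 1/(773 + √186)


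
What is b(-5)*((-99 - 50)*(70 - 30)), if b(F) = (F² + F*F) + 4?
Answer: -321840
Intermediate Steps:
b(F) = 4 + 2*F² (b(F) = (F² + F²) + 4 = 2*F² + 4 = 4 + 2*F²)
b(-5)*((-99 - 50)*(70 - 30)) = (4 + 2*(-5)²)*((-99 - 50)*(70 - 30)) = (4 + 2*25)*(-149*40) = (4 + 50)*(-5960) = 54*(-5960) = -321840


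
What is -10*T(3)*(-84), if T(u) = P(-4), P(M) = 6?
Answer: 5040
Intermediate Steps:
T(u) = 6
-10*T(3)*(-84) = -10*6*(-84) = -60*(-84) = 5040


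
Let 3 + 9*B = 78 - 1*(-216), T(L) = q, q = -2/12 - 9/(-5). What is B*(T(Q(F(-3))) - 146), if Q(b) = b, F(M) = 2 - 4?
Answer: -420107/90 ≈ -4667.9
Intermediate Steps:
F(M) = -2
q = 49/30 (q = -2*1/12 - 9*(-⅕) = -⅙ + 9/5 = 49/30 ≈ 1.6333)
T(L) = 49/30
B = 97/3 (B = -⅓ + (78 - 1*(-216))/9 = -⅓ + (78 + 216)/9 = -⅓ + (⅑)*294 = -⅓ + 98/3 = 97/3 ≈ 32.333)
B*(T(Q(F(-3))) - 146) = 97*(49/30 - 146)/3 = (97/3)*(-4331/30) = -420107/90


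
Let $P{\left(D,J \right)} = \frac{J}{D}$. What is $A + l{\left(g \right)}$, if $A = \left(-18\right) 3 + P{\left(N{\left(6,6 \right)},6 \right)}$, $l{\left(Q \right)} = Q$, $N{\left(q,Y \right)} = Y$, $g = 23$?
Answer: $-30$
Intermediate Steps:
$A = -53$ ($A = \left(-18\right) 3 + \frac{6}{6} = -54 + 6 \cdot \frac{1}{6} = -54 + 1 = -53$)
$A + l{\left(g \right)} = -53 + 23 = -30$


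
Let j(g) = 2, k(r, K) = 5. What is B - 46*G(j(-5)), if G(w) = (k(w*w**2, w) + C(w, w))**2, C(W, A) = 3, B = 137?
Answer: -2807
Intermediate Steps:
G(w) = 64 (G(w) = (5 + 3)**2 = 8**2 = 64)
B - 46*G(j(-5)) = 137 - 46*64 = 137 - 2944 = -2807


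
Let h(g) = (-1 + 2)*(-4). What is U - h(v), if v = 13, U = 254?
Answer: 258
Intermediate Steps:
h(g) = -4 (h(g) = 1*(-4) = -4)
U - h(v) = 254 - 1*(-4) = 254 + 4 = 258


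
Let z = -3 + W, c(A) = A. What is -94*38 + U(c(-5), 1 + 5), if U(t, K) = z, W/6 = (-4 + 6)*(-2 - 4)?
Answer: -3647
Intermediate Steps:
W = -72 (W = 6*((-4 + 6)*(-2 - 4)) = 6*(2*(-6)) = 6*(-12) = -72)
z = -75 (z = -3 - 72 = -75)
U(t, K) = -75
-94*38 + U(c(-5), 1 + 5) = -94*38 - 75 = -3572 - 75 = -3647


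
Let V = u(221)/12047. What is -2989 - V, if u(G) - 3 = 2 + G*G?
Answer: -5151047/1721 ≈ -2993.1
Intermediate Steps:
u(G) = 5 + G² (u(G) = 3 + (2 + G*G) = 3 + (2 + G²) = 5 + G²)
V = 6978/1721 (V = (5 + 221²)/12047 = (5 + 48841)*(1/12047) = 48846*(1/12047) = 6978/1721 ≈ 4.0546)
-2989 - V = -2989 - 1*6978/1721 = -2989 - 6978/1721 = -5151047/1721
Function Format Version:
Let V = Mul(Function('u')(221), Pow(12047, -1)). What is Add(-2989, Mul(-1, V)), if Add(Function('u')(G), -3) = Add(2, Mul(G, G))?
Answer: Rational(-5151047, 1721) ≈ -2993.1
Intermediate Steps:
Function('u')(G) = Add(5, Pow(G, 2)) (Function('u')(G) = Add(3, Add(2, Mul(G, G))) = Add(3, Add(2, Pow(G, 2))) = Add(5, Pow(G, 2)))
V = Rational(6978, 1721) (V = Mul(Add(5, Pow(221, 2)), Pow(12047, -1)) = Mul(Add(5, 48841), Rational(1, 12047)) = Mul(48846, Rational(1, 12047)) = Rational(6978, 1721) ≈ 4.0546)
Add(-2989, Mul(-1, V)) = Add(-2989, Mul(-1, Rational(6978, 1721))) = Add(-2989, Rational(-6978, 1721)) = Rational(-5151047, 1721)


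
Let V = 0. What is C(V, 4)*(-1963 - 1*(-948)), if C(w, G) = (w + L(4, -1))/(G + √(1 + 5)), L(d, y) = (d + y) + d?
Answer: -2842 + 1421*√6/2 ≈ -1101.6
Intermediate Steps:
L(d, y) = y + 2*d
C(w, G) = (7 + w)/(G + √6) (C(w, G) = (w + (-1 + 2*4))/(G + √(1 + 5)) = (w + (-1 + 8))/(G + √6) = (w + 7)/(G + √6) = (7 + w)/(G + √6))
C(V, 4)*(-1963 - 1*(-948)) = ((7 + 0)/(4 + √6))*(-1963 - 1*(-948)) = (7/(4 + √6))*(-1963 + 948) = (7/(4 + √6))*(-1015) = -7105/(4 + √6)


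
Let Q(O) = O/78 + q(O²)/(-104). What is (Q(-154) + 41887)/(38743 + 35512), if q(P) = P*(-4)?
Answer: 333818/579189 ≈ 0.57635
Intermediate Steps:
q(P) = -4*P
Q(O) = O²/26 + O/78 (Q(O) = O/78 - 4*O²/(-104) = O*(1/78) - 4*O²*(-1/104) = O/78 + O²/26 = O²/26 + O/78)
(Q(-154) + 41887)/(38743 + 35512) = ((1/78)*(-154)*(1 + 3*(-154)) + 41887)/(38743 + 35512) = ((1/78)*(-154)*(1 - 462) + 41887)/74255 = ((1/78)*(-154)*(-461) + 41887)*(1/74255) = (35497/39 + 41887)*(1/74255) = (1669090/39)*(1/74255) = 333818/579189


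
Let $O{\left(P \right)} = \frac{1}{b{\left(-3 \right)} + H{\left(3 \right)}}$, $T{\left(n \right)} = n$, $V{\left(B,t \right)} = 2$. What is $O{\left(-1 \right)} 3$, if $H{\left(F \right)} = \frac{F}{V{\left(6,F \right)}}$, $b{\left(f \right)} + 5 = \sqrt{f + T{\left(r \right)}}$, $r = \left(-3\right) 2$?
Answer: $- \frac{42}{85} - \frac{36 i}{85} \approx -0.49412 - 0.42353 i$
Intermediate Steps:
$r = -6$
$b{\left(f \right)} = -5 + \sqrt{-6 + f}$ ($b{\left(f \right)} = -5 + \sqrt{f - 6} = -5 + \sqrt{-6 + f}$)
$H{\left(F \right)} = \frac{F}{2}$
$O{\left(P \right)} = \frac{4 \left(- \frac{7}{2} - 3 i\right)}{85}$ ($O{\left(P \right)} = \frac{1}{\left(-5 + \sqrt{-6 - 3}\right) + \frac{1}{2} \cdot 3} = \frac{1}{\left(-5 + \sqrt{-9}\right) + \frac{3}{2}} = \frac{1}{\left(-5 + 3 i\right) + \frac{3}{2}} = \frac{1}{- \frac{7}{2} + 3 i} = \frac{4 \left(- \frac{7}{2} - 3 i\right)}{85}$)
$O{\left(-1 \right)} 3 = \left(- \frac{14}{85} - \frac{12 i}{85}\right) 3 = - \frac{42}{85} - \frac{36 i}{85}$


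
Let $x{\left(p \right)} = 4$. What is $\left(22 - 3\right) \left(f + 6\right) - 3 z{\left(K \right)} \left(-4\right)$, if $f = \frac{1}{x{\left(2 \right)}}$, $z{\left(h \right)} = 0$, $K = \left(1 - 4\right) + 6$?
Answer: $0$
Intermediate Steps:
$K = 3$ ($K = -3 + 6 = 3$)
$f = \frac{1}{4} \approx 0.25$
$\left(22 - 3\right) \left(f + 6\right) - 3 z{\left(K \right)} \left(-4\right) = \left(22 - 3\right) \left(\frac{1}{4} + 6\right) \left(-3\right) 0 \left(-4\right) = 19 \cdot \frac{25}{4} \cdot 0 \left(-4\right) = \frac{475}{4} \cdot 0 = 0$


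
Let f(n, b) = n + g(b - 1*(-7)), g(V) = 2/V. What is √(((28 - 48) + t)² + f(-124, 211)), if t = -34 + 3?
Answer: √29429346/109 ≈ 49.770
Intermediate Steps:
f(n, b) = n + 2/(7 + b) (f(n, b) = n + 2/(b - 1*(-7)) = n + 2/(b + 7) = n + 2/(7 + b))
t = -31
√(((28 - 48) + t)² + f(-124, 211)) = √(((28 - 48) - 31)² + (2 - 124*(7 + 211))/(7 + 211)) = √((-20 - 31)² + (2 - 124*218)/218) = √((-51)² + (2 - 27032)/218) = √(2601 + (1/218)*(-27030)) = √(2601 - 13515/109) = √(269994/109) = √29429346/109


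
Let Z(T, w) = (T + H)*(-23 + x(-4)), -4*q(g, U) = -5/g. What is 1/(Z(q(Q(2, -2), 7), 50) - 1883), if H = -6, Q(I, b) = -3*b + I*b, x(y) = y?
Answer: -8/13903 ≈ -0.00057542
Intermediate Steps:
q(g, U) = 5/(4*g) (q(g, U) = -(-5)/(4*g) = 5/(4*g))
Z(T, w) = 162 - 27*T (Z(T, w) = (T - 6)*(-23 - 4) = (-6 + T)*(-27) = 162 - 27*T)
1/(Z(q(Q(2, -2), 7), 50) - 1883) = 1/((162 - 135/(4*((-2*(-3 + 2))))) - 1883) = 1/((162 - 135/(4*((-2*(-1))))) - 1883) = 1/((162 - 135/(4*2)) - 1883) = 1/((162 - 27*5/8) - 1883) = 1/((162 - 135/8) - 1883) = 1/(1161/8 - 1883) = 1/(-13903/8) = -8/13903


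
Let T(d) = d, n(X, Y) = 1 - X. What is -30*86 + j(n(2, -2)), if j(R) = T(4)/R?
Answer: -2584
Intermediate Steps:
j(R) = 4/R
-30*86 + j(n(2, -2)) = -30*86 + 4/(1 - 1*2) = -2580 + 4/(1 - 2) = -2580 + 4/(-1) = -2580 + 4*(-1) = -2580 - 4 = -2584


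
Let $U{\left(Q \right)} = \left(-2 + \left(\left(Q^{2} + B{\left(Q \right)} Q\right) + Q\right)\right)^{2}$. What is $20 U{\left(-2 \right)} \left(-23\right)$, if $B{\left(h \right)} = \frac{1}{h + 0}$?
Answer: $-460$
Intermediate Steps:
$B{\left(h \right)} = \frac{1}{h}$
$U{\left(Q \right)} = \left(-1 + Q + Q^{2}\right)^{2}$ ($U{\left(Q \right)} = \left(-2 + \left(\left(Q^{2} + \frac{Q}{Q}\right) + Q\right)\right)^{2} = \left(-2 + \left(\left(Q^{2} + 1\right) + Q\right)\right)^{2} = \left(-2 + \left(\left(1 + Q^{2}\right) + Q\right)\right)^{2} = \left(-2 + \left(1 + Q + Q^{2}\right)\right)^{2} = \left(-1 + Q + Q^{2}\right)^{2}$)
$20 U{\left(-2 \right)} \left(-23\right) = 20 \left(-1 - 2 + \left(-2\right)^{2}\right)^{2} \left(-23\right) = 20 \left(-1 - 2 + 4\right)^{2} \left(-23\right) = 20 \cdot 1^{2} \left(-23\right) = 20 \cdot 1 \left(-23\right) = 20 \left(-23\right) = -460$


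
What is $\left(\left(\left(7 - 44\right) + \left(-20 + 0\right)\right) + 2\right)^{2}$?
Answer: $3025$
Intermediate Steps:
$\left(\left(\left(7 - 44\right) + \left(-20 + 0\right)\right) + 2\right)^{2} = \left(\left(-37 - 20\right) + 2\right)^{2} = \left(-57 + 2\right)^{2} = \left(-55\right)^{2} = 3025$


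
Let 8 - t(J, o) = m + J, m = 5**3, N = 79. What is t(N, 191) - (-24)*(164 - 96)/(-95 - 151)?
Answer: -8308/41 ≈ -202.63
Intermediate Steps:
m = 125
t(J, o) = -117 - J (t(J, o) = 8 - (125 + J) = 8 + (-125 - J) = -117 - J)
t(N, 191) - (-24)*(164 - 96)/(-95 - 151) = (-117 - 1*79) - (-24)*(164 - 96)/(-95 - 151) = (-117 - 79) - (-24)*68/(-246) = -196 - (-24)*68*(-1/246) = -196 - (-24)*(-34)/123 = -196 - 1*272/41 = -196 - 272/41 = -8308/41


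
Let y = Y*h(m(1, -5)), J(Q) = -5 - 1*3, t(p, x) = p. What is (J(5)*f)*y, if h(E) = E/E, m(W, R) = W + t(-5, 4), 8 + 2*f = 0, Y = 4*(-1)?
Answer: -128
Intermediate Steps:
Y = -4
f = -4 (f = -4 + (½)*0 = -4 + 0 = -4)
J(Q) = -8 (J(Q) = -5 - 3 = -8)
m(W, R) = -5 + W (m(W, R) = W - 5 = -5 + W)
h(E) = 1
y = -4 (y = -4*1 = -4)
(J(5)*f)*y = -8*(-4)*(-4) = 32*(-4) = -128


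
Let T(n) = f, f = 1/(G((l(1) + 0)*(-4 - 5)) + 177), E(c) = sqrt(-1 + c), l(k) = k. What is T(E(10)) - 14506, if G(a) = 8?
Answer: -2683609/185 ≈ -14506.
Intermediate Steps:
f = 1/185 (f = 1/(8 + 177) = 1/185 ≈ 0.0054054)
T(n) = 1/185
T(E(10)) - 14506 = 1/185 - 14506 = -2683609/185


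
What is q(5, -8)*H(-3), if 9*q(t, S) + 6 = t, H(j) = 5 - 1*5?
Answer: 0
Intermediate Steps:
H(j) = 0 (H(j) = 5 - 5 = 0)
q(t, S) = -2/3 + t/9
q(5, -8)*H(-3) = (-2/3 + (1/9)*5)*0 = (-2/3 + 5/9)*0 = -1/9*0 = 0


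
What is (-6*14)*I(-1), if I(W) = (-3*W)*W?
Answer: 252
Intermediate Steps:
I(W) = -3*W²
(-6*14)*I(-1) = (-6*14)*(-3*(-1)²) = -(-252) = -84*(-3) = 252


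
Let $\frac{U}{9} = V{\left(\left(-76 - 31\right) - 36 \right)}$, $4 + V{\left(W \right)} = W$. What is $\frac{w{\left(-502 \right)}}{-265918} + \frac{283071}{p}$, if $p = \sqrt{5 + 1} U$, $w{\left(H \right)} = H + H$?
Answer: $\frac{502}{132959} - \frac{94357 \sqrt{6}}{2646} \approx -87.346$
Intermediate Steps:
$V{\left(W \right)} = -4 + W$
$U = -1323$ ($U = 9 \left(-4 - 143\right) = 9 \left(-147\right) = -1323$)
$w{\left(H \right)} = 2 H$
$p = - 1323 \sqrt{6}$ ($p = \sqrt{5 + 1} \left(-1323\right) = \sqrt{6} \left(-1323\right) = - 1323 \sqrt{6} \approx -3240.7$)
$\frac{w{\left(-502 \right)}}{-265918} + \frac{283071}{p} = \frac{2 \left(-502\right)}{-265918} + \frac{283071}{\left(-1323\right) \sqrt{6}} = \left(-1004\right) \left(- \frac{1}{265918}\right) + 283071 \left(- \frac{\sqrt{6}}{7938}\right) = \frac{502}{132959} - \frac{94357 \sqrt{6}}{2646}$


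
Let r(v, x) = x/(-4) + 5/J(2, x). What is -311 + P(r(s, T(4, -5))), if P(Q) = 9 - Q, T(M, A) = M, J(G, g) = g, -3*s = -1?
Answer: -1209/4 ≈ -302.25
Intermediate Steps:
s = 1/3 (s = -1/3*(-1) = 1/3 ≈ 0.33333)
r(v, x) = 5/x - x/4 (r(v, x) = x/(-4) + 5/x = x*(-1/4) + 5/x = -x/4 + 5/x = 5/x - x/4)
-311 + P(r(s, T(4, -5))) = -311 + (9 - (5/4 - 1/4*4)) = -311 + (9 - (5*(1/4) - 1)) = -311 + (9 - (5/4 - 1)) = -311 + (9 - 1*1/4) = -311 + (9 - 1/4) = -311 + 35/4 = -1209/4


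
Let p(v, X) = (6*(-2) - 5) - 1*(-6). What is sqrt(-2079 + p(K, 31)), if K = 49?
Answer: I*sqrt(2090) ≈ 45.716*I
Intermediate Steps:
p(v, X) = -11 (p(v, X) = (-12 - 5) + 6 = -17 + 6 = -11)
sqrt(-2079 + p(K, 31)) = sqrt(-2079 - 11) = sqrt(-2090) = I*sqrt(2090)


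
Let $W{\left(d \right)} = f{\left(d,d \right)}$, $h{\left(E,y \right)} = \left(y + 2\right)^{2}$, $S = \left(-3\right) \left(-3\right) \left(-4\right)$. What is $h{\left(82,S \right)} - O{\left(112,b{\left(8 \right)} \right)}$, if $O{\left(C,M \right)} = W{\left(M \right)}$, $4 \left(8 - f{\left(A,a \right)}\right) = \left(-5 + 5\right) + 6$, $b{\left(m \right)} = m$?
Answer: $\frac{2299}{2} \approx 1149.5$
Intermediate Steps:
$S = -36$ ($S = 9 \left(-4\right) = -36$)
$h{\left(E,y \right)} = \left(2 + y\right)^{2}$
$f{\left(A,a \right)} = \frac{13}{2}$ ($f{\left(A,a \right)} = 8 - \frac{\left(-5 + 5\right) + 6}{4} = 8 - \frac{0 + 6}{4} = 8 - \frac{3}{2} = \frac{13}{2}$)
$W{\left(d \right)} = \frac{13}{2}$
$O{\left(C,M \right)} = \frac{13}{2}$
$h{\left(82,S \right)} - O{\left(112,b{\left(8 \right)} \right)} = \left(2 - 36\right)^{2} - \frac{13}{2} = \left(-34\right)^{2} - \frac{13}{2} = 1156 - \frac{13}{2} = \frac{2299}{2}$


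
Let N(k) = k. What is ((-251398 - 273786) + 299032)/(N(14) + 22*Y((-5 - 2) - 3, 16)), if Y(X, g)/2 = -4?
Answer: 1396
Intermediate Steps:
Y(X, g) = -8 (Y(X, g) = 2*(-4) = -8)
((-251398 - 273786) + 299032)/(N(14) + 22*Y((-5 - 2) - 3, 16)) = ((-251398 - 273786) + 299032)/(14 + 22*(-8)) = (-525184 + 299032)/(14 - 176) = -226152/(-162) = -226152*(-1/162) = 1396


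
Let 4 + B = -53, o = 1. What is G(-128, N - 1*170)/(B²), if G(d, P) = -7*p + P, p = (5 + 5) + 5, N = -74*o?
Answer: -349/3249 ≈ -0.10742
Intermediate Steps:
N = -74 (N = -74*1 = -74)
p = 15 (p = 10 + 5 = 15)
B = -57 (B = -4 - 53 = -57)
G(d, P) = -105 + P (G(d, P) = -7*15 + P = -105 + P)
G(-128, N - 1*170)/(B²) = (-105 + (-74 - 1*170))/((-57)²) = (-105 + (-74 - 170))/3249 = (-105 - 244)*(1/3249) = -349*1/3249 = -349/3249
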